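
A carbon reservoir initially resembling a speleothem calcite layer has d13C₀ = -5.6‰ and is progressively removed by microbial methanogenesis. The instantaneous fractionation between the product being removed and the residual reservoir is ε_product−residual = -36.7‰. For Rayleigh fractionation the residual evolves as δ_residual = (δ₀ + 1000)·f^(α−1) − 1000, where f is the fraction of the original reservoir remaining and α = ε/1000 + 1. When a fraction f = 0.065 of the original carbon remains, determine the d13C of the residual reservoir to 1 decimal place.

99.3‰

Rayleigh residual: δ_res = (δ₀ + 1000)·f^(α−1) − 1000
α = ε/1000 + 1 = 0.96330, so α − 1 = -0.03670
f^(α−1) = 0.065^(-0.03670) = 1.105519
δ_res = (-5.6 + 1000) × 1.105519 − 1000 = 1099.328 − 1000 = 99.33‰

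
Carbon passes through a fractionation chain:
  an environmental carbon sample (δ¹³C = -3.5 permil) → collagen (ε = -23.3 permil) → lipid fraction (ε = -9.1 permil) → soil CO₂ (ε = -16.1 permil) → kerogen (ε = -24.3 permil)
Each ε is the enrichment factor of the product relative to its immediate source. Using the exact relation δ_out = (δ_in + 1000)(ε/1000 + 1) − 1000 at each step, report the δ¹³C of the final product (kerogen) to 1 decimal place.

step 1: δ = (-3.50 + 1000)·(-23.3/1000 + 1) − 1000 = -26.72 permil
step 2: δ = (-26.72 + 1000)·(-9.1/1000 + 1) − 1000 = -35.58 permil
step 3: δ = (-35.58 + 1000)·(-16.1/1000 + 1) − 1000 = -51.10 permil
step 4: δ = (-51.10 + 1000)·(-24.3/1000 + 1) − 1000 = -74.16 permil

-74.2 permil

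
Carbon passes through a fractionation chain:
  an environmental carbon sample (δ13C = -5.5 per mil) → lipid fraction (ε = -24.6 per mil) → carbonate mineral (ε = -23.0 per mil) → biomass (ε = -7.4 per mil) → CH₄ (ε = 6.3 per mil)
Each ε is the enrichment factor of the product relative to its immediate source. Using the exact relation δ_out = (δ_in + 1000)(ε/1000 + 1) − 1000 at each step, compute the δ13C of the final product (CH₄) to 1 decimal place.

step 1: δ = (-5.50 + 1000)·(-24.6/1000 + 1) − 1000 = -29.96 per mil
step 2: δ = (-29.96 + 1000)·(-23.0/1000 + 1) − 1000 = -52.28 per mil
step 3: δ = (-52.28 + 1000)·(-7.4/1000 + 1) − 1000 = -59.29 per mil
step 4: δ = (-59.29 + 1000)·(6.3/1000 + 1) − 1000 = -53.36 per mil

-53.4 per mil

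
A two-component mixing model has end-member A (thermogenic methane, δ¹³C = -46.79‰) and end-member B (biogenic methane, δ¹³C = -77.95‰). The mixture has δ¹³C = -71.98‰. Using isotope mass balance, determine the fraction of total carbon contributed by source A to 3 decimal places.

δ_mix = f_A·δ_A + (1 − f_A)·δ_B  ⇒  f_A = (δ_mix − δ_B)/(δ_A − δ_B)
f_A = (-71.98 − (-77.95)) / (-46.79 − (-77.95))
f_A = 5.97 / 31.16 = 0.1916

0.192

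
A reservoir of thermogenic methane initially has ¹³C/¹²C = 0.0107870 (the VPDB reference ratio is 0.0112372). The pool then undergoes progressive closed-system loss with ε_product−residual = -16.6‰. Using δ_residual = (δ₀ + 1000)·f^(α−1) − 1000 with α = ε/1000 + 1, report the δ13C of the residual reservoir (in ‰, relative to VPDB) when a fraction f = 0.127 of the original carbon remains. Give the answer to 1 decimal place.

-6.6‰

δ₀ = (0.0107870/0.0112372 − 1)×1000 = (0.959937 − 1)×1000 = -40.063‰
α − 1 = ε/1000 = -0.0166
f^(α−1) = 0.127^(-0.0166) = 1.034849
δ_res = (-40.063 + 1000) × 1.034849 − 1000 = 993.389 − 1000 = -6.61‰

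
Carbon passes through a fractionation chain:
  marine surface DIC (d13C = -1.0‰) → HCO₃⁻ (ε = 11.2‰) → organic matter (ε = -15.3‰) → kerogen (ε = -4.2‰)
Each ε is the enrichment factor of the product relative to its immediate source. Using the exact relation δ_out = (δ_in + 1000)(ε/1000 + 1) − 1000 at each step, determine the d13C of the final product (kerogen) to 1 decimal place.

step 1: δ = (-1.00 + 1000)·(11.2/1000 + 1) − 1000 = 10.19‰
step 2: δ = (10.19 + 1000)·(-15.3/1000 + 1) − 1000 = -5.27‰
step 3: δ = (-5.27 + 1000)·(-4.2/1000 + 1) − 1000 = -9.44‰

-9.4‰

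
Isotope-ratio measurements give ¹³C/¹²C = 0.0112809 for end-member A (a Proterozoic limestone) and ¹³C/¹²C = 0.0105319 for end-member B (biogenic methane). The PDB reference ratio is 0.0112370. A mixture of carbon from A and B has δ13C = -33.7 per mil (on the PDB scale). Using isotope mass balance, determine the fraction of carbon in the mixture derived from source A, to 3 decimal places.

δ_A = (0.0112809/0.0112370 − 1)×1000 = (1.003907 − 1)×1000 = 3.907 per mil
δ_B = (0.0105319/0.0112370 − 1)×1000 = (0.937252 − 1)×1000 = -62.748 per mil
f_A = (δ_mix − δ_B)/(δ_A − δ_B) = (-33.7 − (-62.748))/(3.907 − (-62.748))
f_A = 29.048 / 66.655 = 0.4358

0.436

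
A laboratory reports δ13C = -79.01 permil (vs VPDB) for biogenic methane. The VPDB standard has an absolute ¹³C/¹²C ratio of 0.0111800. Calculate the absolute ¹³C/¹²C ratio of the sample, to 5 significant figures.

R_sample = R_standard × (δ13C/1000 + 1)
R_sample = 0.0111800 × (-79.01/1000 + 1) = 0.0111800 × 0.920990
R_sample = 0.0102967

0.010297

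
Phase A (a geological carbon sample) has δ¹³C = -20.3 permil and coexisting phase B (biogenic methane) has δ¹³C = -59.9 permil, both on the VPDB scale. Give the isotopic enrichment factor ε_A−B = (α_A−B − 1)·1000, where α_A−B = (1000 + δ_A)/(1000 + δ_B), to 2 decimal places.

α_A−B = (1000 + -20.3) / (1000 + -59.9) = 979.7 / 940.1 = 1.042123
ε_A−B = (1.042123 − 1) × 1000 = 42.123 permil
(The approximation ε ≈ δ_A − δ_B would give 39.6 permil.)

42.12 permil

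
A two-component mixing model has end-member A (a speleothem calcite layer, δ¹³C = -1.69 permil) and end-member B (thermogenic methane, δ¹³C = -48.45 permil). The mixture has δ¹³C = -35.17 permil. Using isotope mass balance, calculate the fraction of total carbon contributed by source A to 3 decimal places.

δ_mix = f_A·δ_A + (1 − f_A)·δ_B  ⇒  f_A = (δ_mix − δ_B)/(δ_A − δ_B)
f_A = (-35.17 − (-48.45)) / (-1.69 − (-48.45))
f_A = 13.28 / 46.76 = 0.2840

0.284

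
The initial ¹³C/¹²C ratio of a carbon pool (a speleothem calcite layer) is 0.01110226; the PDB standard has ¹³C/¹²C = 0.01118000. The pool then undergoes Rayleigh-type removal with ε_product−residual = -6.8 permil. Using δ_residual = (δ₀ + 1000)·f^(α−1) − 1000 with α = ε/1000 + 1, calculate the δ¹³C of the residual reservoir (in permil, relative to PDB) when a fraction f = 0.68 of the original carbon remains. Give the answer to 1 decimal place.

δ₀ = (0.01110226/0.01118000 − 1)×1000 = (0.993047 − 1)×1000 = -6.953 permil
α − 1 = ε/1000 = -0.0068
f^(α−1) = 0.68^(-0.0068) = 1.002626
δ_res = (-6.953 + 1000) × 1.002626 − 1000 = 995.654 − 1000 = -4.35 permil

-4.3 permil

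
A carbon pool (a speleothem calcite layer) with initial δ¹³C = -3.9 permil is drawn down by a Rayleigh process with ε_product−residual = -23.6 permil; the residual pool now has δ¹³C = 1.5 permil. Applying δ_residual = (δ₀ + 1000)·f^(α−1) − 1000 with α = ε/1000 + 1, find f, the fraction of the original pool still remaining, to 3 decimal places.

α − 1 = ε/1000 = -0.0236
(δ_res + 1000)/(δ₀ + 1000) = (1.5 + 1000)/(-3.9 + 1000) = 1001.5/996.1 = 1.005421
f = 1.005421^(1/-0.0236) = exp(ln(1.005421)/-0.0236) = exp(0.00541/-0.0236)
f = exp(-0.2291) = 0.7953

0.795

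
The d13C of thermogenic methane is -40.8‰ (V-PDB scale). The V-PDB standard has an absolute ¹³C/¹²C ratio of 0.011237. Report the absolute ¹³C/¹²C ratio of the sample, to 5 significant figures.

0.010779

R_sample = R_standard × (d13C/1000 + 1)
R_sample = 0.011237 × (-40.8/1000 + 1) = 0.011237 × 0.959200
R_sample = 0.0107785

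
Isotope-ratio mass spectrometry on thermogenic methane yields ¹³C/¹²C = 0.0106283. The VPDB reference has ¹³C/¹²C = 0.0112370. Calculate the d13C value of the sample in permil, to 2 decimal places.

-54.17 permil

d13C = (R_sample / R_standard − 1) × 1000
R_sample / R_standard = 0.0106283 / 0.0112370 = 0.945831
d13C = (0.945831 − 1) × 1000 = -54.169 permil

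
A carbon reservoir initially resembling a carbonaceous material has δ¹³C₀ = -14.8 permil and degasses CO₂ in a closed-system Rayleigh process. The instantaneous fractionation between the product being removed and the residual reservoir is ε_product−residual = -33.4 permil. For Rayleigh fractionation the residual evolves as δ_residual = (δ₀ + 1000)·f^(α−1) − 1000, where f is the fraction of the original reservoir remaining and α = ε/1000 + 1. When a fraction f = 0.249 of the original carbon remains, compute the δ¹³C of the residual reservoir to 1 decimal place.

Rayleigh residual: δ_res = (δ₀ + 1000)·f^(α−1) − 1000
α = ε/1000 + 1 = 0.96660, so α − 1 = -0.03340
f^(α−1) = 0.249^(-0.03340) = 1.047531
δ_res = (-14.8 + 1000) × 1.047531 − 1000 = 1032.028 − 1000 = 32.03 permil

32.0 permil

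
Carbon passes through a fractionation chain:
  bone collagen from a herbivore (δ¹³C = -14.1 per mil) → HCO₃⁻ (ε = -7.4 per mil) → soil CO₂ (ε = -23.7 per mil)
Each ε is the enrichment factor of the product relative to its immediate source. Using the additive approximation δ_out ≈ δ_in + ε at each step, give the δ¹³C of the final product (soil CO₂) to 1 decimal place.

step 1: δ ≈ -14.1 + (-7.4) = -21.5 per mil
step 2: δ ≈ -21.5 + (-23.7) = -45.2 per mil

-45.2 per mil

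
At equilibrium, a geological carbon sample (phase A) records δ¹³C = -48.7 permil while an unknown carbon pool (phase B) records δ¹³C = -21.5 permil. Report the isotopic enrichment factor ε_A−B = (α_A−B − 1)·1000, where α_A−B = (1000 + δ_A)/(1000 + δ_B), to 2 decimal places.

-27.80 permil

α_A−B = (1000 + -48.7) / (1000 + -21.5) = 951.3 / 978.5 = 0.972202
ε_A−B = (0.972202 − 1) × 1000 = -27.798 permil
(The approximation ε ≈ δ_A − δ_B would give -27.2 permil.)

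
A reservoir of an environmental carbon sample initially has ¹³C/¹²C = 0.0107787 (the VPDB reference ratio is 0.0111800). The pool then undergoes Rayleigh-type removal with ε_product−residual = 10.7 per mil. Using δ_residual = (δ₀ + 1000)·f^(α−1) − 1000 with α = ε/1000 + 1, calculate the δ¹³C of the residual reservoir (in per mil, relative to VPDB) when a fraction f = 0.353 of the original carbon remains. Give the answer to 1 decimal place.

δ₀ = (0.0107787/0.0111800 − 1)×1000 = (0.964106 − 1)×1000 = -35.894 per mil
α − 1 = ε/1000 = 0.0107
f^(α−1) = 0.353^(0.0107) = 0.988920
δ_res = (-35.894 + 1000) × 0.988920 − 1000 = 953.423 − 1000 = -46.58 per mil

-46.6 per mil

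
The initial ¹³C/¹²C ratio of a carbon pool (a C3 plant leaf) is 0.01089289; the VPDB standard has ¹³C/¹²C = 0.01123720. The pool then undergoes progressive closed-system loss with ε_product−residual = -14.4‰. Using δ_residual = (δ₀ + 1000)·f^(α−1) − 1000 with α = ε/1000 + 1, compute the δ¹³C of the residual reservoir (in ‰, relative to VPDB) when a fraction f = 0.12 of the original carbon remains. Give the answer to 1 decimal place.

δ₀ = (0.01089289/0.01123720 − 1)×1000 = (0.969360 − 1)×1000 = -30.640‰
α − 1 = ε/1000 = -0.0144
f^(α−1) = 0.12^(-0.0144) = 1.031003
δ_res = (-30.640 + 1000) × 1.031003 − 1000 = 999.413 − 1000 = -0.59‰

-0.6‰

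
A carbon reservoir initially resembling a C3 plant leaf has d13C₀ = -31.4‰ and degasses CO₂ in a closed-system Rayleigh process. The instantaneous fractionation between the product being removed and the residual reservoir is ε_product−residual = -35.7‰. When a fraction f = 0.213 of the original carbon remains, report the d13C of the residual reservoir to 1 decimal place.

23.6‰

Rayleigh residual: δ_res = (δ₀ + 1000)·f^(α−1) − 1000
α = ε/1000 + 1 = 0.96430, so α − 1 = -0.03570
f^(α−1) = 0.213^(-0.03570) = 1.056761
δ_res = (-31.4 + 1000) × 1.056761 − 1000 = 1023.579 − 1000 = 23.58‰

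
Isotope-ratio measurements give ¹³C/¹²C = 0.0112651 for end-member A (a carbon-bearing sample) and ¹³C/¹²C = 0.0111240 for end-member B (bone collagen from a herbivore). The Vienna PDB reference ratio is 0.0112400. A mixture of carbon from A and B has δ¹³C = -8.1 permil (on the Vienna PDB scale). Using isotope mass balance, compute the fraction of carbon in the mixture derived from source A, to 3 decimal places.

0.177

δ_A = (0.0112651/0.0112400 − 1)×1000 = (1.002233 − 1)×1000 = 2.233 permil
δ_B = (0.0111240/0.0112400 − 1)×1000 = (0.989680 − 1)×1000 = -10.320 permil
f_A = (δ_mix − δ_B)/(δ_A − δ_B) = (-8.1 − (-10.320))/(2.233 − (-10.320))
f_A = 2.220 / 12.553 = 0.1769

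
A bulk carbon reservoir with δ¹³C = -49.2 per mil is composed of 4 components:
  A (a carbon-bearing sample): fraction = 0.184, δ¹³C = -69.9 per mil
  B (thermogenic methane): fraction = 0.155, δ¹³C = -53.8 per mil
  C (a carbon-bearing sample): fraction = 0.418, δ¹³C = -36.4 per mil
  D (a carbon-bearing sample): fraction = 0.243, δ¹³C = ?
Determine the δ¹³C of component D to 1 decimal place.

Isotope mass balance: δ_bulk = Σ fᵢ·δᵢ.
-49.2 = 0.184×(-69.9) + 0.155×(-53.8) + 0.418×(-36.4) + 0.243×δ_D
0.243·δ_D = -49.2 − (-36.416) = -12.784
δ_D = -12.784 / 0.243 = -52.61 per mil

-52.6 per mil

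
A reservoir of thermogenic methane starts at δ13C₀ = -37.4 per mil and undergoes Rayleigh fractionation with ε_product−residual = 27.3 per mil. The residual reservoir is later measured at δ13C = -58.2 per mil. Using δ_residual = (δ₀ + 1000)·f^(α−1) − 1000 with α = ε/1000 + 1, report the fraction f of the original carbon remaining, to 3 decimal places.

α − 1 = ε/1000 = 0.0273
(δ_res + 1000)/(δ₀ + 1000) = (-58.2 + 1000)/(-37.4 + 1000) = 941.8/962.6 = 0.978392
f = 0.978392^(1/0.0273) = exp(ln(0.978392)/0.0273) = exp(-0.02185/0.0273)
f = exp(-0.8002) = 0.4492

0.449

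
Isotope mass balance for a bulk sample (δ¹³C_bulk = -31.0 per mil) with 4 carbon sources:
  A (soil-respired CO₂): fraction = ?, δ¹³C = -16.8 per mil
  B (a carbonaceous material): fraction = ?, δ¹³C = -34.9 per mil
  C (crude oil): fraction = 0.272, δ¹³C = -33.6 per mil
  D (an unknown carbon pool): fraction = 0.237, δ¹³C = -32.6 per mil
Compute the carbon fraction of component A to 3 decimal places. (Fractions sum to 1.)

0.166

Let f_A and f_B be the unknown fractions; fractions sum to 1 so f_A + f_B = 0.491.
Mass balance: Σ fᵢ·δᵢ = δ_bulk ⇒ f_A·(-16.8) + f_B·(-34.9) = -31.0 − (-16.865) = -14.135
Substitute f_B = 0.491 − f_A:
f_A·(-16.8 − -34.9) = -14.135 − 0.491×(-34.9) = 3.001
f_A = 3.001 / 18.1 = 0.1658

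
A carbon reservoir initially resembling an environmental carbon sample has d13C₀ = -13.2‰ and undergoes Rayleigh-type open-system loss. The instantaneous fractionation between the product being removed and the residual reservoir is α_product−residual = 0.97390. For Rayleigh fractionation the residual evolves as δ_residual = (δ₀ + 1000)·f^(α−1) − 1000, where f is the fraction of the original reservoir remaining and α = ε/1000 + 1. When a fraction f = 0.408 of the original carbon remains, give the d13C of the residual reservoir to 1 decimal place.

10.2‰

Rayleigh residual: δ_res = (δ₀ + 1000)·f^(α−1) − 1000
α − 1 = -0.02610
f^(α−1) = 0.408^(-0.02610) = 1.023674
δ_res = (-13.2 + 1000) × 1.023674 − 1000 = 1010.162 − 1000 = 10.16‰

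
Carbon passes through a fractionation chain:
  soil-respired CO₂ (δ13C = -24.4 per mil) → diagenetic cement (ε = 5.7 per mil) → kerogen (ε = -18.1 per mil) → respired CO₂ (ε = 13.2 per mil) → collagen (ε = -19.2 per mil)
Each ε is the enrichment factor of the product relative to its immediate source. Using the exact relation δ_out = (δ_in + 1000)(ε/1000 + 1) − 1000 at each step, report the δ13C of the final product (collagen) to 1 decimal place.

-42.6 per mil

step 1: δ = (-24.40 + 1000)·(5.7/1000 + 1) − 1000 = -18.84 per mil
step 2: δ = (-18.84 + 1000)·(-18.1/1000 + 1) − 1000 = -36.60 per mil
step 3: δ = (-36.60 + 1000)·(13.2/1000 + 1) − 1000 = -23.88 per mil
step 4: δ = (-23.88 + 1000)·(-19.2/1000 + 1) − 1000 = -42.62 per mil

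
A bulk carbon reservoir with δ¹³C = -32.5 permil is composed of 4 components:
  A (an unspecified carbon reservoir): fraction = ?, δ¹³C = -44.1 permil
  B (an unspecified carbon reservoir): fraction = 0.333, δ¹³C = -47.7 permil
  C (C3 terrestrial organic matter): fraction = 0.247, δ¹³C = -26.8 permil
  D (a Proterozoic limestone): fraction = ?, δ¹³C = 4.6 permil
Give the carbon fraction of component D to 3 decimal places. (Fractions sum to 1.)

0.175

Let f_D and f_A be the unknown fractions; fractions sum to 1 so f_D + f_A = 0.420.
Mass balance: Σ fᵢ·δᵢ = δ_bulk ⇒ f_D·(4.6) + f_A·(-44.1) = -32.5 − (-22.504) = -9.996
Substitute f_A = 0.420 − f_D:
f_D·(4.6 − -44.1) = -9.996 − 0.420×(-44.1) = 8.526
f_D = 8.526 / 48.7 = 0.1751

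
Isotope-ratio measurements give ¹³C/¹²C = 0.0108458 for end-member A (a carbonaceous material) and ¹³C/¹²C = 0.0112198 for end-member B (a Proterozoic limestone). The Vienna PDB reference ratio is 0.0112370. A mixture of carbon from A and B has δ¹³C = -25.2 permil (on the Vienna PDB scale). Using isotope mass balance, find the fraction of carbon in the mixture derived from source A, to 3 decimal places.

0.711

δ_A = (0.0108458/0.0112370 − 1)×1000 = (0.965186 − 1)×1000 = -34.814 permil
δ_B = (0.0112198/0.0112370 − 1)×1000 = (0.998469 − 1)×1000 = -1.531 permil
f_A = (δ_mix − δ_B)/(δ_A − δ_B) = (-25.2 − (-1.531))/(-34.814 − (-1.531))
f_A = -23.669 / -33.283 = 0.7112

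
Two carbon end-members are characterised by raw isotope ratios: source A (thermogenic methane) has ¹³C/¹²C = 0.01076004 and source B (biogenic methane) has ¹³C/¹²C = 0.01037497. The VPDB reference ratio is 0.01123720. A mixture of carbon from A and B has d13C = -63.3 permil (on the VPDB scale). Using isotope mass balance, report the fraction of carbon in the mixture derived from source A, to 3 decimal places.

δ_A = (0.01076004/0.01123720 − 1)×1000 = (0.957537 − 1)×1000 = -42.463 permil
δ_B = (0.01037497/0.01123720 − 1)×1000 = (0.923270 − 1)×1000 = -76.730 permil
f_A = (δ_mix − δ_B)/(δ_A − δ_B) = (-63.3 − (-76.730))/(-42.463 − (-76.730))
f_A = 13.430 / 34.267 = 0.3919

0.392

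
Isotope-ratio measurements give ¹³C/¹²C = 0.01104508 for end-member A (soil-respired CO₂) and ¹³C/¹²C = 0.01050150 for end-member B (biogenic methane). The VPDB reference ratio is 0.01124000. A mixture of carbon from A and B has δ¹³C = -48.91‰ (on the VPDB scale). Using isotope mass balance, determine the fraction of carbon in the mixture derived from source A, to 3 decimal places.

0.347

δ_A = (0.01104508/0.01124000 − 1)×1000 = (0.982658 − 1)×1000 = -17.342‰
δ_B = (0.01050150/0.01124000 − 1)×1000 = (0.934297 − 1)×1000 = -65.703‰
f_A = (δ_mix − δ_B)/(δ_A − δ_B) = (-48.91 − (-65.703))/(-17.342 − (-65.703))
f_A = 16.793 / 48.361 = 0.3472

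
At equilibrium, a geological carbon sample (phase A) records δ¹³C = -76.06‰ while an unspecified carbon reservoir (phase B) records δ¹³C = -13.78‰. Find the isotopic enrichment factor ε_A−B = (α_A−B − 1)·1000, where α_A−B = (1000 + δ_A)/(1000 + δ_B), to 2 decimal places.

-63.15‰

α_A−B = (1000 + -76.06) / (1000 + -13.78) = 923.94 / 986.22 = 0.936850
ε_A−B = (0.936850 − 1) × 1000 = -63.150‰
(The approximation ε ≈ δ_A − δ_B would give -62.28‰.)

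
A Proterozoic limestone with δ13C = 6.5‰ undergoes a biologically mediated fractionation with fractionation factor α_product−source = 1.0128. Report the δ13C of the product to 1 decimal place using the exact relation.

δ_product = (δ_source + 1000)·α − 1000
δ_product = (6.5 + 1000) × 1.0128 − 1000
δ_product = 1019.383 − 1000 = 19.38‰

19.4‰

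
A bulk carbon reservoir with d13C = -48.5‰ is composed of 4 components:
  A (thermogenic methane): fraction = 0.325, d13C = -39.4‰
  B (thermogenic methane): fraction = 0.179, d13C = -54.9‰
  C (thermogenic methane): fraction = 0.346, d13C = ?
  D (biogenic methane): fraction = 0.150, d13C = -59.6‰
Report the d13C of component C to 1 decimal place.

-48.9‰

Isotope mass balance: δ_bulk = Σ fᵢ·δᵢ.
-48.5 = 0.325×(-39.4) + 0.179×(-54.9) + 0.346×δ_C + 0.150×(-59.6)
0.346·δ_C = -48.5 − (-31.572) = -16.928
δ_C = -16.928 / 0.346 = -48.92‰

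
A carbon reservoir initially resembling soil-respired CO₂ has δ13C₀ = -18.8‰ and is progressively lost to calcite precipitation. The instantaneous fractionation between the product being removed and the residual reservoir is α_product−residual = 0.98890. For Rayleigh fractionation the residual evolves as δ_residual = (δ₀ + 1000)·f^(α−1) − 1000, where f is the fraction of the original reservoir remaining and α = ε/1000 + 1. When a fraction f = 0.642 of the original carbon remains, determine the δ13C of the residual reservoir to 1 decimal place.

Rayleigh residual: δ_res = (δ₀ + 1000)·f^(α−1) − 1000
α − 1 = -0.01110
f^(α−1) = 0.642^(-0.01110) = 1.004931
δ_res = (-18.8 + 1000) × 1.004931 − 1000 = 986.039 − 1000 = -13.96‰

-14.0‰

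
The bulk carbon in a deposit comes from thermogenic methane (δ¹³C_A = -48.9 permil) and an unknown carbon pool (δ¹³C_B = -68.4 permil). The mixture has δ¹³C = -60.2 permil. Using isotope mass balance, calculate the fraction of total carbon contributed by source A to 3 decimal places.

0.421

δ_mix = f_A·δ_A + (1 − f_A)·δ_B  ⇒  f_A = (δ_mix − δ_B)/(δ_A − δ_B)
f_A = (-60.2 − (-68.4)) / (-48.9 − (-68.4))
f_A = 8.2 / 19.5 = 0.4205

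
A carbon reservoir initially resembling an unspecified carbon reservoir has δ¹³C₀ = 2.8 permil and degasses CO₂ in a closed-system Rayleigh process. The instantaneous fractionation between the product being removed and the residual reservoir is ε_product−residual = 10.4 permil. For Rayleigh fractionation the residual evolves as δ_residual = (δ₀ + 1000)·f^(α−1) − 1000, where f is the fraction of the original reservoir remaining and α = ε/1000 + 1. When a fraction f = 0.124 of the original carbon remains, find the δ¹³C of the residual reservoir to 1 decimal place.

Rayleigh residual: δ_res = (δ₀ + 1000)·f^(α−1) − 1000
α = ε/1000 + 1 = 1.01040, so α − 1 = 0.01040
f^(α−1) = 0.124^(0.01040) = 0.978524
δ_res = (2.8 + 1000) × 0.978524 − 1000 = 981.264 − 1000 = -18.74 permil

-18.7 permil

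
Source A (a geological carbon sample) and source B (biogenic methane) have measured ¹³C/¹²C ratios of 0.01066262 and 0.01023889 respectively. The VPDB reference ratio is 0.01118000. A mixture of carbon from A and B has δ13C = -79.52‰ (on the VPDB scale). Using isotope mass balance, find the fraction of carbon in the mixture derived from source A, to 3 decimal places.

δ_A = (0.01066262/0.01118000 − 1)×1000 = (0.953723 − 1)×1000 = -46.277‰
δ_B = (0.01023889/0.01118000 − 1)×1000 = (0.915822 − 1)×1000 = -84.178‰
f_A = (δ_mix − δ_B)/(δ_A − δ_B) = (-79.52 − (-84.178))/(-46.277 − (-84.178))
f_A = 4.658 / 37.901 = 0.1229

0.123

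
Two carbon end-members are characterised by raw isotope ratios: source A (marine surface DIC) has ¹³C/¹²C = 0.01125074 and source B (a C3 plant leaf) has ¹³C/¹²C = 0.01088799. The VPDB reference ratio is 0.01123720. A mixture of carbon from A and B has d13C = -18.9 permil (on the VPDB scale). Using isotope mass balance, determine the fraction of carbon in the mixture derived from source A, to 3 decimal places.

0.377

δ_A = (0.01125074/0.01123720 − 1)×1000 = (1.001205 − 1)×1000 = 1.205 permil
δ_B = (0.01088799/0.01123720 − 1)×1000 = (0.968924 − 1)×1000 = -31.076 permil
f_A = (δ_mix − δ_B)/(δ_A − δ_B) = (-18.9 − (-31.076))/(1.205 − (-31.076))
f_A = 12.176 / 32.281 = 0.3772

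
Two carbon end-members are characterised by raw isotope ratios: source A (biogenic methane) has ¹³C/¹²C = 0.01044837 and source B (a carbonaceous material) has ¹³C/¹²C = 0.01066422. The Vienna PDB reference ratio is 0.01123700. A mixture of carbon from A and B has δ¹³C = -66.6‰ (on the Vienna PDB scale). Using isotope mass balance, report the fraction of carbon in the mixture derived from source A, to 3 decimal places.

0.814

δ_A = (0.01044837/0.01123700 − 1)×1000 = (0.929818 − 1)×1000 = -70.182‰
δ_B = (0.01066422/0.01123700 − 1)×1000 = (0.949027 − 1)×1000 = -50.973‰
f_A = (δ_mix − δ_B)/(δ_A − δ_B) = (-66.6 − (-50.973))/(-70.182 − (-50.973))
f_A = -15.627 / -19.209 = 0.8135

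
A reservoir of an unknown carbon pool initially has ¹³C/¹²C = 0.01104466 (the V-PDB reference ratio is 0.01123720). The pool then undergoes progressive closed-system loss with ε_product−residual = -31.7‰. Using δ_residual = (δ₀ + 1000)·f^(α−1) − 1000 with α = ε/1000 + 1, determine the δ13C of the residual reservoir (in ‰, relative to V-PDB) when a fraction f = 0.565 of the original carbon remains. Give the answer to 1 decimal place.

δ₀ = (0.01104466/0.01123720 − 1)×1000 = (0.982866 − 1)×1000 = -17.134‰
α − 1 = ε/1000 = -0.0317
f^(α−1) = 0.565^(-0.0317) = 1.018263
δ_res = (-17.134 + 1000) × 1.018263 − 1000 = 1000.816 − 1000 = 0.82‰

0.8‰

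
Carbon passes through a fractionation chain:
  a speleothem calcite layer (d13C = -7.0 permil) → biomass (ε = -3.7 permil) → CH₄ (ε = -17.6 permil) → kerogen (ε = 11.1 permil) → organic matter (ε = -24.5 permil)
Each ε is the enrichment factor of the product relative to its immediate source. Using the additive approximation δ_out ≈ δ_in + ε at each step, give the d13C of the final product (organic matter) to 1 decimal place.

-41.7 permil

step 1: δ ≈ -7.0 + (-3.7) = -10.7 permil
step 2: δ ≈ -10.7 + (-17.6) = -28.3 permil
step 3: δ ≈ -28.3 + (11.1) = -17.2 permil
step 4: δ ≈ -17.2 + (-24.5) = -41.7 permil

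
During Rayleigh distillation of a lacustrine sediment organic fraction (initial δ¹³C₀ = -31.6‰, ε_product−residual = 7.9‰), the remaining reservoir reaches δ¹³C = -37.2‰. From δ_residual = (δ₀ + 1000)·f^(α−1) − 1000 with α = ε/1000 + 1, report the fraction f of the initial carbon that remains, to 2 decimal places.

0.48

α − 1 = ε/1000 = 0.0079
(δ_res + 1000)/(δ₀ + 1000) = (-37.2 + 1000)/(-31.6 + 1000) = 962.8/968.4 = 0.994217
f = 0.994217^(1/0.0079) = exp(ln(0.994217)/0.0079) = exp(-0.00580/0.0079)
f = exp(-0.7341) = 0.4799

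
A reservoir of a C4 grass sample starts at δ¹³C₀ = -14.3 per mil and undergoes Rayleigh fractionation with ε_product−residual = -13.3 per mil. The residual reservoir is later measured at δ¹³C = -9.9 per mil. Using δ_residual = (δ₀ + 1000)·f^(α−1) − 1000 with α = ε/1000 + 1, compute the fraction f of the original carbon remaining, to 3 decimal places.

0.715

α − 1 = ε/1000 = -0.0133
(δ_res + 1000)/(δ₀ + 1000) = (-9.9 + 1000)/(-14.3 + 1000) = 990.1/985.7 = 1.004464
f = 1.004464^(1/-0.0133) = exp(ln(1.004464)/-0.0133) = exp(0.00445/-0.0133)
f = exp(-0.3349) = 0.7154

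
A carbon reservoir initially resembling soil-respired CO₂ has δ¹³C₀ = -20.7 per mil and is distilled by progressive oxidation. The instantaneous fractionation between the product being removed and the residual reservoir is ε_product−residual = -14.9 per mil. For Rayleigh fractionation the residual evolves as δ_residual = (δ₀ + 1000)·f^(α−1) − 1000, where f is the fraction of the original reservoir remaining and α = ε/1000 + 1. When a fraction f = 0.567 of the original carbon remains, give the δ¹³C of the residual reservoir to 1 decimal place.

Rayleigh residual: δ_res = (δ₀ + 1000)·f^(α−1) − 1000
α = ε/1000 + 1 = 0.98510, so α − 1 = -0.01490
f^(α−1) = 0.567^(-0.01490) = 1.008490
δ_res = (-20.7 + 1000) × 1.008490 − 1000 = 987.614 − 1000 = -12.39 per mil

-12.4 per mil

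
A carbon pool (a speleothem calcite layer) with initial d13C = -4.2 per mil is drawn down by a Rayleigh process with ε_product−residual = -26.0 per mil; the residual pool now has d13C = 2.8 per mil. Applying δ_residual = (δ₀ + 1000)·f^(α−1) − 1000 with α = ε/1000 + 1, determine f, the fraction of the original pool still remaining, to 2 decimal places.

0.76

α − 1 = ε/1000 = -0.0260
(δ_res + 1000)/(δ₀ + 1000) = (2.8 + 1000)/(-4.2 + 1000) = 1002.8/995.8 = 1.007030
f = 1.007030^(1/-0.0260) = exp(ln(1.007030)/-0.0260) = exp(0.00700/-0.0260)
f = exp(-0.2694) = 0.7638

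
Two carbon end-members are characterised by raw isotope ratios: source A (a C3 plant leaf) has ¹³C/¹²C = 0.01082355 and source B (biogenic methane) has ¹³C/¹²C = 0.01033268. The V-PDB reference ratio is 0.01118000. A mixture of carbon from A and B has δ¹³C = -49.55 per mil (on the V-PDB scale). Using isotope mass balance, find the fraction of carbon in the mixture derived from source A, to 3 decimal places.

0.598

δ_A = (0.01082355/0.01118000 − 1)×1000 = (0.968117 − 1)×1000 = -31.883 per mil
δ_B = (0.01033268/0.01118000 − 1)×1000 = (0.924211 − 1)×1000 = -75.789 per mil
f_A = (δ_mix − δ_B)/(δ_A − δ_B) = (-49.55 − (-75.789))/(-31.883 − (-75.789))
f_A = 26.239 / 43.906 = 0.5976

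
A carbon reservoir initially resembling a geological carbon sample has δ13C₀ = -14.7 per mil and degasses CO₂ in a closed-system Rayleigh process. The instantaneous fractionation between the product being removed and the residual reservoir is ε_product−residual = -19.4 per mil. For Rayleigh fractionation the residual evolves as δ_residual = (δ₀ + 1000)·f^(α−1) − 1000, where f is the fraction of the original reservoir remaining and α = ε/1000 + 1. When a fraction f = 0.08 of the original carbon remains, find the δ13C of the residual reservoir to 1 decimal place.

34.8 per mil

Rayleigh residual: δ_res = (δ₀ + 1000)·f^(α−1) − 1000
α = ε/1000 + 1 = 0.98060, so α − 1 = -0.01940
f^(α−1) = 0.08^(-0.01940) = 1.050219
δ_res = (-14.7 + 1000) × 1.050219 − 1000 = 1034.781 − 1000 = 34.78 per mil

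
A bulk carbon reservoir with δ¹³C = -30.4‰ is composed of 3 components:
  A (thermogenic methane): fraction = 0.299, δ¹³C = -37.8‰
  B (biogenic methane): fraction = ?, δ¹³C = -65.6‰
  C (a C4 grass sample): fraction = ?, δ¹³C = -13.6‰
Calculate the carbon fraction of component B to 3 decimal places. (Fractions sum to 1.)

Let f_B and f_C be the unknown fractions; fractions sum to 1 so f_B + f_C = 0.701.
Mass balance: Σ fᵢ·δᵢ = δ_bulk ⇒ f_B·(-65.6) + f_C·(-13.6) = -30.4 − (-11.302) = -19.098
Substitute f_C = 0.701 − f_B:
f_B·(-65.6 − -13.6) = -19.098 − 0.701×(-13.6) = -9.564
f_B = -9.564 / -52.0 = 0.1839

0.184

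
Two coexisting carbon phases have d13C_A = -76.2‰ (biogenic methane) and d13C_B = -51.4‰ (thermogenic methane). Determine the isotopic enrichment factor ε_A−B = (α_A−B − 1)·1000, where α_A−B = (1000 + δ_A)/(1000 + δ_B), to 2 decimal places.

-26.14‰

α_A−B = (1000 + -76.2) / (1000 + -51.4) = 923.8 / 948.6 = 0.973856
ε_A−B = (0.973856 − 1) × 1000 = -26.144‰
(The approximation ε ≈ δ_A − δ_B would give -24.8‰.)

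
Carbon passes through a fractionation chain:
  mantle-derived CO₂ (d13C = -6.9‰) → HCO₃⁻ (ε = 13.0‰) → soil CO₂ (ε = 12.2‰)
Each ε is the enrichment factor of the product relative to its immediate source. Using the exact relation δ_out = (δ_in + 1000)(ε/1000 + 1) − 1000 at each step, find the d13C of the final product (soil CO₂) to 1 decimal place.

18.3‰

step 1: δ = (-6.90 + 1000)·(13.0/1000 + 1) − 1000 = 6.01‰
step 2: δ = (6.01 + 1000)·(12.2/1000 + 1) − 1000 = 18.28‰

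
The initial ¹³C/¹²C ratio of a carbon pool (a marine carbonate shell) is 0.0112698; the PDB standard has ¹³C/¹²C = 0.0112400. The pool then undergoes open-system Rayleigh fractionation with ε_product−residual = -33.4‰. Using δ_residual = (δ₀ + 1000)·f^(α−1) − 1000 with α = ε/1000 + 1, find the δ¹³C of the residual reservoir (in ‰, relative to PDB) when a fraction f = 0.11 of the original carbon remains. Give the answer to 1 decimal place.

δ₀ = (0.0112698/0.0112400 − 1)×1000 = (1.002651 − 1)×1000 = 2.651‰
α − 1 = ε/1000 = -0.0334
f^(α−1) = 0.11^(-0.0334) = 1.076509
δ_res = (2.651 + 1000) × 1.076509 − 1000 = 1079.363 − 1000 = 79.36‰

79.4‰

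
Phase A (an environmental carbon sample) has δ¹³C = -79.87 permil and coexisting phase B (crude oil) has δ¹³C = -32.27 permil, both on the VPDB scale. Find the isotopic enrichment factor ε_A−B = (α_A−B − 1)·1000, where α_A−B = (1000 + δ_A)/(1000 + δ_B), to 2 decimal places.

α_A−B = (1000 + -79.87) / (1000 + -32.27) = 920.13 / 967.73 = 0.950813
ε_A−B = (0.950813 − 1) × 1000 = -49.187 permil
(The approximation ε ≈ δ_A − δ_B would give -47.60 permil.)

-49.19 permil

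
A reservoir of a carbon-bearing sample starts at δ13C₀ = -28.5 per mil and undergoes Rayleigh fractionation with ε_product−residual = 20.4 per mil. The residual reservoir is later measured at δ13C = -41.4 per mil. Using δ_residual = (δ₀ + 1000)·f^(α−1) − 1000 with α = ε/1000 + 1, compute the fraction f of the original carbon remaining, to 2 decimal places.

0.52

α − 1 = ε/1000 = 0.0204
(δ_res + 1000)/(δ₀ + 1000) = (-41.4 + 1000)/(-28.5 + 1000) = 958.6/971.5 = 0.986722
f = 0.986722^(1/0.0204) = exp(ln(0.986722)/0.0204) = exp(-0.01337/0.0204)
f = exp(-0.6553) = 0.5193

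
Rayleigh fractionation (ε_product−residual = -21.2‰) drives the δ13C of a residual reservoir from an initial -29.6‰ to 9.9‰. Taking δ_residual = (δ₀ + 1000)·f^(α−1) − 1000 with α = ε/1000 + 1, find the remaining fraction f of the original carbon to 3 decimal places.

α − 1 = ε/1000 = -0.0212
(δ_res + 1000)/(δ₀ + 1000) = (9.9 + 1000)/(-29.6 + 1000) = 1009.9/970.4 = 1.040705
f = 1.040705^(1/-0.0212) = exp(ln(1.040705)/-0.0212) = exp(0.03990/-0.0212)
f = exp(-1.8820) = 0.1523

0.152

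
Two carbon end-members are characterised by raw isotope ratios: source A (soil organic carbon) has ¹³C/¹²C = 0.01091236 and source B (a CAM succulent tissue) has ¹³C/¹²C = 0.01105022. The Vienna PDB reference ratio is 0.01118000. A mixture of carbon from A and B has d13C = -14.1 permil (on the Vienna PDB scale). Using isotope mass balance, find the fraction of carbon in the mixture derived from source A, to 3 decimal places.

0.202

δ_A = (0.01091236/0.01118000 − 1)×1000 = (0.976061 − 1)×1000 = -23.939 permil
δ_B = (0.01105022/0.01118000 − 1)×1000 = (0.988392 − 1)×1000 = -11.608 permil
f_A = (δ_mix − δ_B)/(δ_A − δ_B) = (-14.1 − (-11.608))/(-23.939 − (-11.608))
f_A = -2.492 / -12.331 = 0.2021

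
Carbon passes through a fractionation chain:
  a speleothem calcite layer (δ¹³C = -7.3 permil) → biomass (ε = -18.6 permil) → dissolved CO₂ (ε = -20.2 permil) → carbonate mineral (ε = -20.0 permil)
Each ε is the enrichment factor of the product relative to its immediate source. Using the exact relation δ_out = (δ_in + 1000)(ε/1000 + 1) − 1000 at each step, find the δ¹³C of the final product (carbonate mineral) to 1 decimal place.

step 1: δ = (-7.30 + 1000)·(-18.6/1000 + 1) − 1000 = -25.76 permil
step 2: δ = (-25.76 + 1000)·(-20.2/1000 + 1) − 1000 = -45.44 permil
step 3: δ = (-45.44 + 1000)·(-20.0/1000 + 1) − 1000 = -64.53 permil

-64.5 permil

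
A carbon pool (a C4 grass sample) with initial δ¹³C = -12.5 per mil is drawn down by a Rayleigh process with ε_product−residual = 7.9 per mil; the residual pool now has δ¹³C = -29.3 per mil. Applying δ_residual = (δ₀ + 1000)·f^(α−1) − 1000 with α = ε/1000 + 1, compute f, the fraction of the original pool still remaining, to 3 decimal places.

0.114

α − 1 = ε/1000 = 0.0079
(δ_res + 1000)/(δ₀ + 1000) = (-29.3 + 1000)/(-12.5 + 1000) = 970.7/987.5 = 0.982987
f = 0.982987^(1/0.0079) = exp(ln(0.982987)/0.0079) = exp(-0.01716/0.0079)
f = exp(-2.1720) = 0.1139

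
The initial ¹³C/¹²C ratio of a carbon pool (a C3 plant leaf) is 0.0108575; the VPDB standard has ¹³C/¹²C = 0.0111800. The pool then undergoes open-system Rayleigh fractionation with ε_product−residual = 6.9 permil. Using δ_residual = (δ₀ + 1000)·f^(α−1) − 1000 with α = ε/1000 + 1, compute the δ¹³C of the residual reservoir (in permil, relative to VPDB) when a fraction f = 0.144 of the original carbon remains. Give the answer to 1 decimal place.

δ₀ = (0.0108575/0.0111800 − 1)×1000 = (0.971154 − 1)×1000 = -28.846 permil
α − 1 = ε/1000 = 0.0069
f^(α−1) = 0.144^(0.0069) = 0.986717
δ_res = (-28.846 + 1000) × 0.986717 − 1000 = 958.254 − 1000 = -41.75 permil

-41.7 permil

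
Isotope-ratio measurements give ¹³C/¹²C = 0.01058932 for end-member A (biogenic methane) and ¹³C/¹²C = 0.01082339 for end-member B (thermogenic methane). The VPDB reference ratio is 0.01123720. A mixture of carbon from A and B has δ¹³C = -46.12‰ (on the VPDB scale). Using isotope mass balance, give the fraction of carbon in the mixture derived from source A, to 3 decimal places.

0.446

δ_A = (0.01058932/0.01123720 − 1)×1000 = (0.942345 − 1)×1000 = -57.655‰
δ_B = (0.01082339/0.01123720 − 1)×1000 = (0.963175 − 1)×1000 = -36.825‰
f_A = (δ_mix − δ_B)/(δ_A − δ_B) = (-46.12 − (-36.825))/(-57.655 − (-36.825))
f_A = -9.295 / -20.830 = 0.4462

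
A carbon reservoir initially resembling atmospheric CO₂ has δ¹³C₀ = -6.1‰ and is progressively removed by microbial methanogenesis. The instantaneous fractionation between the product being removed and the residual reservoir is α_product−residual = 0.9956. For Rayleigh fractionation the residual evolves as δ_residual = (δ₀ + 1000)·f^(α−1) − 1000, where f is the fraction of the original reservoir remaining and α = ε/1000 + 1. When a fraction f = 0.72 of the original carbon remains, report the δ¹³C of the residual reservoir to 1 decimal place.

-4.7‰

Rayleigh residual: δ_res = (δ₀ + 1000)·f^(α−1) − 1000
α − 1 = -0.00440
f^(α−1) = 0.72^(-0.00440) = 1.001446
δ_res = (-6.1 + 1000) × 1.001446 − 1000 = 995.338 − 1000 = -4.66‰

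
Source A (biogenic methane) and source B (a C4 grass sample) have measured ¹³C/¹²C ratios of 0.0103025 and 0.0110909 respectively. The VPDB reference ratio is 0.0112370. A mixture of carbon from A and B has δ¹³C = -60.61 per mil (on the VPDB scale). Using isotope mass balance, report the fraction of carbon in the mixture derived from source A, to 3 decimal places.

0.679

δ_A = (0.0103025/0.0112370 − 1)×1000 = (0.916837 − 1)×1000 = -83.163 per mil
δ_B = (0.0110909/0.0112370 − 1)×1000 = (0.986998 − 1)×1000 = -13.002 per mil
f_A = (δ_mix − δ_B)/(δ_A − δ_B) = (-60.61 − (-13.002))/(-83.163 − (-13.002))
f_A = -47.608 / -70.161 = 0.6786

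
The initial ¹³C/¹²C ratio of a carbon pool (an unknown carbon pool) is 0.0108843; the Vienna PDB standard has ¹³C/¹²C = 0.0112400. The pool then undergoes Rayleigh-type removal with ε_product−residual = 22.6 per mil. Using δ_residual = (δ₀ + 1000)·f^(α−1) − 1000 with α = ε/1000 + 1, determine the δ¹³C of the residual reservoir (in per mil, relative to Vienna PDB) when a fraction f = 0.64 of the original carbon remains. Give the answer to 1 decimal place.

δ₀ = (0.0108843/0.0112400 − 1)×1000 = (0.968354 − 1)×1000 = -31.646 per mil
α − 1 = ε/1000 = 0.0226
f^(α−1) = 0.64^(0.0226) = 0.989965
δ_res = (-31.646 + 1000) × 0.989965 − 1000 = 958.636 − 1000 = -41.36 per mil

-41.4 per mil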